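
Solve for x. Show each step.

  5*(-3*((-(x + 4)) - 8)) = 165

Step 1. [5*(-3*((-(x + 4)) - 8)) = 165] divide by the outer 5, so div: -3*((-(x + 4)) - 8) = 33.
Step 2. [-3*((-(x + 4)) - 8) = 33] -3 out front; divide by -3 ⇒ div: (-(x + 4)) - 8 = -11.
Step 3. [(-(x + 4)) - 8 = -11] add 8: x sits inside (… - 8). So sub: -(x + 4) = -3.
Step 4. [-(x + 4) = -3] LHS negated; negate both sides ⇒ neg: x + 4 = 3.
Step 5. [x + 4 = 3] 4 comes off first (subtract 4), so sub: x = -1.

Answer: x ∈ {-1}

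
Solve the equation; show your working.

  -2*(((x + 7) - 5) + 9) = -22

Step 1. [-2*(((x + 7) - 5) + 9) = -22] leading coefficient -2: divide by -2. So div: ((x + 7) - 5) + 9 = 11.
Step 2. [((x + 7) - 5) + 9 = 11] 9 comes off first (subtract 9) ⇒ sub: (x + 7) - 5 = 2.
Step 3. [(x + 7) - 5 = 2] peel the -5: add 5 from each side, so sub: x + 7 = 7.
Step 4. [x + 7 = 7] the outer +7 inverts by subtracting 7, so sub: x = 0.

Answer: x ∈ {0}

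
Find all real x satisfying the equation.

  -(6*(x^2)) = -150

Step 1. [-(6*(x^2)) = -150] LHS negated; negate both sides, so neg: 6*(x^2) = 150.
Step 2. [6*(x^2) = 150] 6·(inner) — divide through by 6 ⇒ div: x^2 = 25.
Step 3. [x^2 = 25] √ both sides: 25 ≥ 0 gives two branches ⇒ sqrt: x = 5 or -5.

Answer: x ∈ {-5, 5}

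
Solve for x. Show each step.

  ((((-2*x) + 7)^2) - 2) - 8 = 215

Step 1. [((((-2*x) + 7)^2) - 2) - 8 = 215] 8 comes off first (add 8) ⇒ sub: (((-2*x) + 7)^2) - 2 = 223.
Step 2. [(((-2*x) + 7)^2) - 2 = 223] 2 comes off first (add 2). So sub: ((-2*x) + 7)^2 = 225.
Step 3. [((-2*x) + 7)^2 = 225] 225 ≥ 0, LHS is (·)² — take ±√. So sqrt: (-2*x) + 7 = 15 or -15.
Step 4. [(-2*x) + 7 = 15 or -15] subtract 7: x sits inside (… + 7), so sub: -2*x = 8 or -22.
Step 5. [-2*x = 8 or -22] -2 out front; divide by -2 ⇒ div: x = -4 or 11.

Answer: x ∈ {-4, 11}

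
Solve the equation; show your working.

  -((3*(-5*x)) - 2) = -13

Step 1. [-((3*(-5*x)) - 2) = -13] leading − — multiply by −1. So neg: (3*(-5*x)) - 2 = 13.
Step 2. [(3*(-5*x)) - 2 = 13] add 2: x sits inside (… - 2), so sub: 3*(-5*x) = 15.
Step 3. [3*(-5*x) = 15] LHS = 3·(…); ÷3 both sides, so div: -5*x = 5.
Step 4. [-5*x = 5] -5·(inner) — divide through by -5 ⇒ div: x = -1.

Answer: x ∈ {-1}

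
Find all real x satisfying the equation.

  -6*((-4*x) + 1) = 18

Step 1. [-6*((-4*x) + 1) = 18] -6 out front; divide by -6 ⇒ div: (-4*x) + 1 = -3.
Step 2. [(-4*x) + 1 = -3] the outer +1 inverts by subtracting 1, so sub: -4*x = -4.
Step 3. [-4*x = -4] LHS = -4·(…); ÷-4 both sides. So div: x = 1.

Answer: x ∈ {1}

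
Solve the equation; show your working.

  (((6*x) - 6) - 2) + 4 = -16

Step 1. [(((6*x) - 6) - 2) + 4 = -16] the outer +4 inverts by subtracting 4. So sub: ((6*x) - 6) - 2 = -20.
Step 2. [((6*x) - 6) - 2 = -20] the outer -2 inverts by adding 2. So sub: (6*x) - 6 = -18.
Step 3. [(6*x) - 6 = -18] common factor 6 (LHS and -18) — divide through ⇒ factor: x - 1 = -3.
Step 4. [x - 1 = -3] -1 is outermost — add 1 both sides. So sub: x = -2.

Answer: x ∈ {-2}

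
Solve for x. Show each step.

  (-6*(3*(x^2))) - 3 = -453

Step 1. [(-6*(3*(x^2))) - 3 = -453] add 3: x sits inside (… - 3). So sub: -6*(3*(x^2)) = -450.
Step 2. [-6*(3*(x^2)) = -450] LHS = -6·(…); ÷-6 both sides. So div: 3*(x^2) = 75.
Step 3. [3*(x^2) = 75] divide by the outer 3 ⇒ div: x^2 = 25.
Step 4. [x^2 = 25] √ both sides: 25 ≥ 0 gives two branches. So sqrt: x = 5 or -5.

Answer: x ∈ {-5, 5}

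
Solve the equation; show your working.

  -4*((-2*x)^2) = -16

Step 1. [-4*((-2*x)^2) = -16] -4 out front; divide by -4. So div: (-2*x)^2 = 4.
Step 2. [(-2*x)^2 = 4] √ both sides: 4 ≥ 0 gives two branches. So sqrt: -2*x = 2 or -2.
Step 3. [-2*x = 2 or -2] LHS = -2·(…); ÷-2 both sides. So div: x = -1 or 1.

Answer: x ∈ {-1, 1}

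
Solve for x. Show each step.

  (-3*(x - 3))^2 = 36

Step 1. [(-3*(x - 3))^2 = 36] 36 ≥ 0, LHS is (·)² — take ±√, so sqrt: -3*(x - 3) = 6 or -6.
Step 2. [-3*(x - 3) = 6 or -6] divide by the outer -3. So div: x - 3 = -2 or 2.
Step 3. [x - 3 = -2 or 2] the outer -3 inverts by adding 3. So sub: x = 1 or 5.

Answer: x ∈ {1, 5}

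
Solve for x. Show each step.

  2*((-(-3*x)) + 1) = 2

Step 1. [2*((-(-3*x)) + 1) = 2] 2·(inner) — divide through by 2, so div: (-(-3*x)) + 1 = 1.
Step 2. [(-(-3*x)) + 1 = 1] the outer +1 inverts by subtracting 1, so sub: -(-3*x) = 0.
Step 3. [-(-3*x) = 0] flip signs both sides. So neg: -3*x = 0.
Step 4. [-3*x = 0] divide by the outer -3 ⇒ div: x = 0.

Answer: x ∈ {0}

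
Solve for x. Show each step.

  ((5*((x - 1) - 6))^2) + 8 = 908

Step 1. [((5*((x - 1) - 6))^2) + 8 = 908] peel the +8: subtract 8 from each side, so sub: (5*((x - 1) - 6))^2 = 900.
Step 2. [(5*((x - 1) - 6))^2 = 900] LHS squared, RHS 900 ≥ 0: apply √ (±) ⇒ sqrt: 5*((x - 1) - 6) = 30 or -30.
Step 3. [5*((x - 1) - 6) = 30 or -30] 5 out front; divide by 5, so div: (x - 1) - 6 = 6 or -6.
Step 4. [(x - 1) - 6 = 6 or -6] the outer -6 inverts by adding 6 ⇒ sub: x - 1 = 12 or 0.
Step 5. [x - 1 = 12 or 0] the outer -1 inverts by adding 1, so sub: x = 13 or 1.

Answer: x ∈ {1, 13}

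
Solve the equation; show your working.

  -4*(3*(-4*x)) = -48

Step 1. [-4*(3*(-4*x)) = -48] leading coefficient -4: divide by -4 ⇒ div: 3*(-4*x) = 12.
Step 2. [3*(-4*x) = 12] 3 out front; divide by 3, so div: -4*x = 4.
Step 3. [-4*x = 4] divide by the outer -4, so div: x = -1.

Answer: x ∈ {-1}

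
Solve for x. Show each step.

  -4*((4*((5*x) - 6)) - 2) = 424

Step 1. [-4*((4*((5*x) - 6)) - 2) = 424] leading coefficient -4: divide by -4, so div: (4*((5*x) - 6)) - 2 = -106.
Step 2. [(4*((5*x) - 6)) - 2 = -106] peel the -2: add 2 from each side. So sub: 4*((5*x) - 6) = -104.
Step 3. [4*((5*x) - 6) = -104] leading coefficient 4: divide by 4. So div: (5*x) - 6 = -26.
Step 4. [(5*x) - 6 = -26] peel the -6: add 6 from each side ⇒ sub: 5*x = -20.
Step 5. [5*x = -20] divide by the outer 5, so div: x = -4.

Answer: x ∈ {-4}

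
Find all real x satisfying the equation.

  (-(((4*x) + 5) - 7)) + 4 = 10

Step 1. [(-(((4*x) + 5) - 7)) + 4 = 10] subtract 4: x sits inside (… + 4). So sub: -(((4*x) + 5) - 7) = 6.
Step 2. [-(((4*x) + 5) - 7) = 6] leading − — multiply by −1, so neg: ((4*x) + 5) - 7 = -6.
Step 3. [((4*x) + 5) - 7 = -6] -7 is outermost — add 7 both sides. So sub: (4*x) + 5 = 1.
Step 4. [(4*x) + 5 = 1] peel the +5: subtract 5 from each side ⇒ sub: 4*x = -4.
Step 5. [4*x = -4] LHS = 4·(…); ÷4 both sides, so div: x = -1.

Answer: x ∈ {-1}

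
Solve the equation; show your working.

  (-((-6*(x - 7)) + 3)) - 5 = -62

Step 1. [(-((-6*(x - 7)) + 3)) - 5 = -62] add 5: x sits inside (… - 5), so sub: -((-6*(x - 7)) + 3) = -57.
Step 2. [-((-6*(x - 7)) + 3) = -57] flip signs both sides, so neg: (-6*(x - 7)) + 3 = 57.
Step 3. [(-6*(x - 7)) + 3 = 57] the outer +3 inverts by subtracting 3 ⇒ sub: -6*(x - 7) = 54.
Step 4. [-6*(x - 7) = 54] LHS = -6·(…); ÷-6 both sides ⇒ div: x - 7 = -9.
Step 5. [x - 7 = -9] -7 is outermost — add 7 both sides. So sub: x = -2.

Answer: x ∈ {-2}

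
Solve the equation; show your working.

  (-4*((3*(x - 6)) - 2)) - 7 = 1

Step 1. [(-4*((3*(x - 6)) - 2)) - 7 = 1] add 7: x sits inside (… - 7) ⇒ sub: -4*((3*(x - 6)) - 2) = 8.
Step 2. [-4*((3*(x - 6)) - 2) = 8] leading coefficient -4: divide by -4, so div: (3*(x - 6)) - 2 = -2.
Step 3. [(3*(x - 6)) - 2 = -2] -2 is outermost — add 2 both sides. So sub: 3*(x - 6) = 0.
Step 4. [3*(x - 6) = 0] 3 out front; divide by 3 ⇒ div: x - 6 = 0.
Step 5. [x - 6 = 0] peel the -6: add 6 from each side ⇒ sub: x = 6.

Answer: x ∈ {6}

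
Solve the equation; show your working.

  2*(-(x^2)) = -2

Step 1. [2*(-(x^2)) = -2] LHS = 2·(…); ÷2 both sides, so div: -(x^2) = -1.
Step 2. [-(x^2) = -1] leading − — multiply by −1, so neg: x^2 = 1.
Step 3. [x^2 = 1] √ both sides: 1 ≥ 0 gives two branches, so sqrt: x = 1 or -1.

Answer: x ∈ {-1, 1}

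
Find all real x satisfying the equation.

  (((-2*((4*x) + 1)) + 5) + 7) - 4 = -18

Step 1. [(((-2*((4*x) + 1)) + 5) + 7) - 4 = -18] add 4: x sits inside (… - 4) ⇒ sub: ((-2*((4*x) + 1)) + 5) + 7 = -14.
Step 2. [((-2*((4*x) + 1)) + 5) + 7 = -14] +7 is outermost — subtract 7 both sides. So sub: (-2*((4*x) + 1)) + 5 = -21.
Step 3. [(-2*((4*x) + 1)) + 5 = -21] the outer +5 inverts by subtracting 5, so sub: -2*((4*x) + 1) = -26.
Step 4. [-2*((4*x) + 1) = -26] leading coefficient -2: divide by -2 ⇒ div: (4*x) + 1 = 13.
Step 5. [(4*x) + 1 = 13] 1 comes off first (subtract 1). So sub: 4*x = 12.
Step 6. [4*x = 12] 4 out front; divide by 4. So div: x = 3.

Answer: x ∈ {3}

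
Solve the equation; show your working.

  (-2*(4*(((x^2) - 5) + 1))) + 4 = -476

Step 1. [(-2*(4*(((x^2) - 5) + 1))) + 4 = -476] subtract 4: x sits inside (… + 4), so sub: -2*(4*(((x^2) - 5) + 1)) = -480.
Step 2. [-2*(4*(((x^2) - 5) + 1)) = -480] leading coefficient -2: divide by -2, so div: 4*(((x^2) - 5) + 1) = 240.
Step 3. [4*(((x^2) - 5) + 1) = 240] LHS = 4·(…); ÷4 both sides, so div: ((x^2) - 5) + 1 = 60.
Step 4. [((x^2) - 5) + 1 = 60] the outer +1 inverts by subtracting 1. So sub: (x^2) - 5 = 59.
Step 5. [(x^2) - 5 = 59] peel the -5: add 5 from each side ⇒ sub: x^2 = 64.
Step 6. [x^2 = 64] 64 ≥ 0, LHS is (·)² — take ±√, so sqrt: x = 8 or -8.

Answer: x ∈ {-8, 8}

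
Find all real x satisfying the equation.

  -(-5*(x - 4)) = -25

Step 1. [-(-5*(x - 4)) = -25] flip signs both sides ⇒ neg: -5*(x - 4) = 25.
Step 2. [-5*(x - 4) = 25] -5 out front; divide by -5, so div: x - 4 = -5.
Step 3. [x - 4 = -5] the outer -4 inverts by adding 4. So sub: x = -1.

Answer: x ∈ {-1}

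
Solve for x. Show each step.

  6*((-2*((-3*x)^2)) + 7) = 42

Step 1. [6*((-2*((-3*x)^2)) + 7) = 42] leading coefficient 6: divide by 6 ⇒ div: (-2*((-3*x)^2)) + 7 = 7.
Step 2. [(-2*((-3*x)^2)) + 7 = 7] 7 comes off first (subtract 7) ⇒ sub: -2*((-3*x)^2) = 0.
Step 3. [-2*((-3*x)^2) = 0] leading coefficient -2: divide by -2 ⇒ div: (-3*x)^2 = 0.
Step 4. [(-3*x)^2 = 0] 0 ≥ 0, LHS is (·)² — take ±√. So sqrt: -3*x = 0.
Step 5. [-3*x = 0] divide by the outer -3, so div: x = 0.

Answer: x ∈ {0}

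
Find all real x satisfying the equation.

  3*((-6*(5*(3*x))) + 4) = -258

Step 1. [3*((-6*(5*(3*x))) + 4) = -258] 3·(inner) — divide through by 3, so div: (-6*(5*(3*x))) + 4 = -86.
Step 2. [(-6*(5*(3*x))) + 4 = -86] +4 is outermost — subtract 4 both sides ⇒ sub: -6*(5*(3*x)) = -90.
Step 3. [-6*(5*(3*x)) = -90] -6·(inner) — divide through by -6, so div: 5*(3*x) = 15.
Step 4. [5*(3*x) = 15] divide by the outer 5 ⇒ div: 3*x = 3.
Step 5. [3*x = 3] leading coefficient 3: divide by 3 ⇒ div: x = 1.

Answer: x ∈ {1}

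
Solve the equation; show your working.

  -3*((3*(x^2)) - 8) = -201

Step 1. [-3*((3*(x^2)) - 8) = -201] leading coefficient -3: divide by -3 ⇒ div: (3*(x^2)) - 8 = 67.
Step 2. [(3*(x^2)) - 8 = 67] peel the -8: add 8 from each side. So sub: 3*(x^2) = 75.
Step 3. [3*(x^2) = 75] divide by the outer 3, so div: x^2 = 25.
Step 4. [x^2 = 25] √ both sides: 25 ≥ 0 gives two branches. So sqrt: x = 5 or -5.

Answer: x ∈ {-5, 5}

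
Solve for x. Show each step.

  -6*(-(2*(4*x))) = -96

Step 1. [-6*(-(2*(4*x))) = -96] LHS = -6·(…); ÷-6 both sides. So div: -(2*(4*x)) = 16.
Step 2. [-(2*(4*x)) = 16] flip signs both sides. So neg: 2*(4*x) = -16.
Step 3. [2*(4*x) = -16] 2·(inner) — divide through by 2 ⇒ div: 4*x = -8.
Step 4. [4*x = -8] 4 out front; divide by 4, so div: x = -2.

Answer: x ∈ {-2}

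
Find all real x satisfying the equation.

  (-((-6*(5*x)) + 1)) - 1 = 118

Step 1. [(-((-6*(5*x)) + 1)) - 1 = 118] 1 comes off first (add 1). So sub: -((-6*(5*x)) + 1) = 119.
Step 2. [-((-6*(5*x)) + 1) = 119] LHS negated; negate both sides, so neg: (-6*(5*x)) + 1 = -119.
Step 3. [(-6*(5*x)) + 1 = -119] peel the +1: subtract 1 from each side. So sub: -6*(5*x) = -120.
Step 4. [-6*(5*x) = -120] leading coefficient -6: divide by -6, so div: 5*x = 20.
Step 5. [5*x = 20] LHS = 5·(…); ÷5 both sides ⇒ div: x = 4.

Answer: x ∈ {4}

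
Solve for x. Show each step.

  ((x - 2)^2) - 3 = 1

Step 1. [((x - 2)^2) - 3 = 1] add 3: x sits inside (… - 3), so sub: (x - 2)^2 = 4.
Step 2. [(x - 2)^2 = 4] 4 ≥ 0, LHS is (·)² — take ±√ ⇒ sqrt: x - 2 = 2 or -2.
Step 3. [x - 2 = 2 or -2] 2 comes off first (add 2), so sub: x = 4 or 0.

Answer: x ∈ {0, 4}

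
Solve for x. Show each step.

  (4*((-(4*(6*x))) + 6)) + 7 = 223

Step 1. [(4*((-(4*(6*x))) + 6)) + 7 = 223] 7 comes off first (subtract 7). So sub: 4*((-(4*(6*x))) + 6) = 216.
Step 2. [4*((-(4*(6*x))) + 6) = 216] 4 out front; divide by 4 ⇒ div: (-(4*(6*x))) + 6 = 54.
Step 3. [(-(4*(6*x))) + 6 = 54] +6 is outermost — subtract 6 both sides, so sub: -(4*(6*x)) = 48.
Step 4. [-(4*(6*x)) = 48] flip signs both sides, so neg: 4*(6*x) = -48.
Step 5. [4*(6*x) = -48] divide by the outer 4. So div: 6*x = -12.
Step 6. [6*x = -12] 6·(inner) — divide through by 6. So div: x = -2.

Answer: x ∈ {-2}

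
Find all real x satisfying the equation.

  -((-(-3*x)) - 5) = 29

Step 1. [-((-(-3*x)) - 5) = 29] flip signs both sides ⇒ neg: (-(-3*x)) - 5 = -29.
Step 2. [(-(-3*x)) - 5 = -29] peel the -5: add 5 from each side ⇒ sub: -(-3*x) = -24.
Step 3. [-(-3*x) = -24] LHS negated; negate both sides ⇒ neg: -3*x = 24.
Step 4. [-3*x = 24] divide by the outer -3 ⇒ div: x = -8.

Answer: x ∈ {-8}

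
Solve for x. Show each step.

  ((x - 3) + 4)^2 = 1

Step 1. [((x - 3) + 4)^2 = 1] √ both sides: 1 ≥ 0 gives two branches. So sqrt: (x - 3) + 4 = 1 or -1.
Step 2. [(x - 3) + 4 = 1 or -1] peel the +4: subtract 4 from each side ⇒ sub: x - 3 = -3 or -5.
Step 3. [x - 3 = -3 or -5] 3 comes off first (add 3). So sub: x = 0 or -2.

Answer: x ∈ {-2, 0}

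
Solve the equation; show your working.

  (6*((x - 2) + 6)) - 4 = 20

Step 1. [(6*((x - 2) + 6)) - 4 = 20] 4 comes off first (add 4) ⇒ sub: 6*((x - 2) + 6) = 24.
Step 2. [6*((x - 2) + 6) = 24] 6·(inner) — divide through by 6, so div: (x - 2) + 6 = 4.
Step 3. [(x - 2) + 6 = 4] subtract 6: x sits inside (… + 6). So sub: x - 2 = -2.
Step 4. [x - 2 = -2] peel the -2: add 2 from each side ⇒ sub: x = 0.

Answer: x ∈ {0}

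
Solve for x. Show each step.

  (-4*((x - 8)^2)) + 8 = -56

Step 1. [(-4*((x - 8)^2)) + 8 = -56] -4 | LHS and -4 | -56: pull -4 out ⇒ factor: ((x - 8)^2) - 2 = 14.
Step 2. [((x - 8)^2) - 2 = 14] -2 is outermost — add 2 both sides, so sub: (x - 8)^2 = 16.
Step 3. [(x - 8)^2 = 16] LHS squared, RHS 16 ≥ 0: apply √ (±). So sqrt: x - 8 = 4 or -4.
Step 4. [x - 8 = 4 or -4] add 8: x sits inside (… - 8) ⇒ sub: x = 12 or 4.

Answer: x ∈ {4, 12}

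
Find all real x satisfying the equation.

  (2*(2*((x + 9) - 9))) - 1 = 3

Step 1. [(2*(2*((x + 9) - 9))) - 1 = 3] the outer -1 inverts by adding 1. So sub: 2*(2*((x + 9) - 9)) = 4.
Step 2. [2*(2*((x + 9) - 9)) = 4] 2 out front; divide by 2, so div: 2*((x + 9) - 9) = 2.
Step 3. [2*((x + 9) - 9) = 2] LHS = 2·(…); ÷2 both sides ⇒ div: (x + 9) - 9 = 1.
Step 4. [(x + 9) - 9 = 1] add 9: x sits inside (… - 9), so sub: x + 9 = 10.
Step 5. [x + 9 = 10] the outer +9 inverts by subtracting 9, so sub: x = 1.

Answer: x ∈ {1}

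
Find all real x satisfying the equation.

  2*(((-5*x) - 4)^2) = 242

Step 1. [2*(((-5*x) - 4)^2) = 242] divide by the outer 2 ⇒ div: ((-5*x) - 4)^2 = 121.
Step 2. [((-5*x) - 4)^2 = 121] 121 ≥ 0, LHS is (·)² — take ±√. So sqrt: (-5*x) - 4 = 11 or -11.
Step 3. [(-5*x) - 4 = 11 or -11] -4 is outermost — add 4 both sides ⇒ sub: -5*x = 15 or -7.
Step 4. [-5*x = 15 or -7] LHS = -5·(…); ÷-5 both sides. So div: x = -3 or 7/5.

Answer: x ∈ {-3, 7/5}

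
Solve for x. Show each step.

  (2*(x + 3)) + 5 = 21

Step 1. [(2*(x + 3)) + 5 = 21] the outer +5 inverts by subtracting 5 ⇒ sub: 2*(x + 3) = 16.
Step 2. [2*(x + 3) = 16] 2 out front; divide by 2 ⇒ div: x + 3 = 8.
Step 3. [x + 3 = 8] 3 comes off first (subtract 3), so sub: x = 5.

Answer: x ∈ {5}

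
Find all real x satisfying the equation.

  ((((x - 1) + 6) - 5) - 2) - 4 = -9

Step 1. [((((x - 1) + 6) - 5) - 2) - 4 = -9] 4 comes off first (add 4). So sub: (((x - 1) + 6) - 5) - 2 = -5.
Step 2. [(((x - 1) + 6) - 5) - 2 = -5] the outer -2 inverts by adding 2. So sub: ((x - 1) + 6) - 5 = -3.
Step 3. [((x - 1) + 6) - 5 = -3] add 5: x sits inside (… - 5). So sub: (x - 1) + 6 = 2.
Step 4. [(x - 1) + 6 = 2] 6 comes off first (subtract 6). So sub: x - 1 = -4.
Step 5. [x - 1 = -4] add 1: x sits inside (… - 1), so sub: x = -3.

Answer: x ∈ {-3}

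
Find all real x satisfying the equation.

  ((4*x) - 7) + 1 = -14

Step 1. [((4*x) - 7) + 1 = -14] the outer +1 inverts by subtracting 1. So sub: (4*x) - 7 = -15.
Step 2. [(4*x) - 7 = -15] 7 comes off first (add 7) ⇒ sub: 4*x = -8.
Step 3. [4*x = -8] 4 out front; divide by 4 ⇒ div: x = -2.

Answer: x ∈ {-2}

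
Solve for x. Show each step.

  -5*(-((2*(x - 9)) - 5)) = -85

Step 1. [-5*(-((2*(x - 9)) - 5)) = -85] LHS = -5·(…); ÷-5 both sides, so div: -((2*(x - 9)) - 5) = 17.
Step 2. [-((2*(x - 9)) - 5) = 17] leading − — multiply by −1. So neg: (2*(x - 9)) - 5 = -17.
Step 3. [(2*(x - 9)) - 5 = -17] add 5: x sits inside (… - 5) ⇒ sub: 2*(x - 9) = -12.
Step 4. [2*(x - 9) = -12] divide by the outer 2 ⇒ div: x - 9 = -6.
Step 5. [x - 9 = -6] add 9: x sits inside (… - 9) ⇒ sub: x = 3.

Answer: x ∈ {3}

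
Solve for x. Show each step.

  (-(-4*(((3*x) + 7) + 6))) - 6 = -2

Step 1. [(-(-4*(((3*x) + 7) + 6))) - 6 = -2] peel the -6: add 6 from each side. So sub: -(-4*(((3*x) + 7) + 6)) = 4.
Step 2. [-(-4*(((3*x) + 7) + 6)) = 4] leading − — multiply by −1, so neg: -4*(((3*x) + 7) + 6) = -4.
Step 3. [-4*(((3*x) + 7) + 6) = -4] -4·(inner) — divide through by -4. So div: ((3*x) + 7) + 6 = 1.
Step 4. [((3*x) + 7) + 6 = 1] the outer +6 inverts by subtracting 6, so sub: (3*x) + 7 = -5.
Step 5. [(3*x) + 7 = -5] the outer +7 inverts by subtracting 7 ⇒ sub: 3*x = -12.
Step 6. [3*x = -12] LHS = 3·(…); ÷3 both sides. So div: x = -4.

Answer: x ∈ {-4}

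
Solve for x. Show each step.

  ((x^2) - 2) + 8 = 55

Step 1. [((x^2) - 2) + 8 = 55] peel the +8: subtract 8 from each side ⇒ sub: (x^2) - 2 = 47.
Step 2. [(x^2) - 2 = 47] the outer -2 inverts by adding 2. So sub: x^2 = 49.
Step 3. [x^2 = 49] LHS squared, RHS 49 ≥ 0: apply √ (±). So sqrt: x = 7 or -7.

Answer: x ∈ {-7, 7}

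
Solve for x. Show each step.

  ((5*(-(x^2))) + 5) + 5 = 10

Step 1. [((5*(-(x^2))) + 5) + 5 = 10] the outer +5 inverts by subtracting 5, so sub: (5*(-(x^2))) + 5 = 5.
Step 2. [(5*(-(x^2))) + 5 = 5] 5 divides every term; factor it out, so factor: (-(x^2)) + 1 = 1.
Step 3. [(-(x^2)) + 1 = 1] the outer +1 inverts by subtracting 1 ⇒ sub: -(x^2) = 0.
Step 4. [-(x^2) = 0] flip signs both sides. So neg: x^2 = 0.
Step 5. [x^2 = 0] LHS squared, RHS 0 ≥ 0: apply √ (±), so sqrt: x = 0.

Answer: x ∈ {0}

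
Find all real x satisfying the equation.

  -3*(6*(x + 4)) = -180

Step 1. [-3*(6*(x + 4)) = -180] -3·(inner) — divide through by -3, so div: 6*(x + 4) = 60.
Step 2. [6*(x + 4) = 60] 6 out front; divide by 6, so div: x + 4 = 10.
Step 3. [x + 4 = 10] 4 comes off first (subtract 4) ⇒ sub: x = 6.

Answer: x ∈ {6}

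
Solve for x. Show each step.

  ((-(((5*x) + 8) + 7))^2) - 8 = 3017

Step 1. [((-(((5*x) + 8) + 7))^2) - 8 = 3017] add 8: x sits inside (… - 8), so sub: (-(((5*x) + 8) + 7))^2 = 3025.
Step 2. [(-(((5*x) + 8) + 7))^2 = 3025] 3025 ≥ 0, LHS is (·)² — take ±√. So sqrt: -(((5*x) + 8) + 7) = 55 or -55.
Step 3. [-(((5*x) + 8) + 7) = 55 or -55] flip signs both sides ⇒ neg: ((5*x) + 8) + 7 = -55 or 55.
Step 4. [((5*x) + 8) + 7 = -55 or 55] +7 is outermost — subtract 7 both sides, so sub: (5*x) + 8 = -62 or 48.
Step 5. [(5*x) + 8 = -62 or 48] 8 comes off first (subtract 8), so sub: 5*x = -70 or 40.
Step 6. [5*x = -70 or 40] LHS = 5·(…); ÷5 both sides, so div: x = -14 or 8.

Answer: x ∈ {-14, 8}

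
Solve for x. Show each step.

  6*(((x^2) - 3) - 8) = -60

Step 1. [6*(((x^2) - 3) - 8) = -60] divide by the outer 6. So div: ((x^2) - 3) - 8 = -10.
Step 2. [((x^2) - 3) - 8 = -10] peel the -8: add 8 from each side, so sub: (x^2) - 3 = -2.
Step 3. [(x^2) - 3 = -2] -3 is outermost — add 3 both sides, so sub: x^2 = 1.
Step 4. [x^2 = 1] √ both sides: 1 ≥ 0 gives two branches, so sqrt: x = 1 or -1.

Answer: x ∈ {-1, 1}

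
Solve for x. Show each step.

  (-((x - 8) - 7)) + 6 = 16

Step 1. [(-((x - 8) - 7)) + 6 = 16] the outer +6 inverts by subtracting 6, so sub: -((x - 8) - 7) = 10.
Step 2. [-((x - 8) - 7) = 10] flip signs both sides. So neg: (x - 8) - 7 = -10.
Step 3. [(x - 8) - 7 = -10] peel the -7: add 7 from each side. So sub: x - 8 = -3.
Step 4. [x - 8 = -3] peel the -8: add 8 from each side, so sub: x = 5.

Answer: x ∈ {5}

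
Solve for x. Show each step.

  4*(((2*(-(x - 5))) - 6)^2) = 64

Step 1. [4*(((2*(-(x - 5))) - 6)^2) = 64] divide by the outer 4, so div: ((2*(-(x - 5))) - 6)^2 = 16.
Step 2. [((2*(-(x - 5))) - 6)^2 = 16] LHS squared, RHS 16 ≥ 0: apply √ (±) ⇒ sqrt: (2*(-(x - 5))) - 6 = 4 or -4.
Step 3. [(2*(-(x - 5))) - 6 = 4 or -4] 2 divides every term; factor it out. So factor: (-(x - 5)) - 3 = 2 or -2.
Step 4. [(-(x - 5)) - 3 = 2 or -2] the outer -3 inverts by adding 3 ⇒ sub: -(x - 5) = 5 or 1.
Step 5. [-(x - 5) = 5 or 1] leading − — multiply by −1, so neg: x - 5 = -5 or -1.
Step 6. [x - 5 = -5 or -1] add 5: x sits inside (… - 5) ⇒ sub: x = 0 or 4.

Answer: x ∈ {0, 4}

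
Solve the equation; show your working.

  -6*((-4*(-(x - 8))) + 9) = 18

Step 1. [-6*((-4*(-(x - 8))) + 9) = 18] -6·(inner) — divide through by -6. So div: (-4*(-(x - 8))) + 9 = -3.
Step 2. [(-4*(-(x - 8))) + 9 = -3] peel the +9: subtract 9 from each side. So sub: -4*(-(x - 8)) = -12.
Step 3. [-4*(-(x - 8)) = -12] -4 out front; divide by -4, so div: -(x - 8) = 3.
Step 4. [-(x - 8) = 3] LHS negated; negate both sides ⇒ neg: x - 8 = -3.
Step 5. [x - 8 = -3] peel the -8: add 8 from each side, so sub: x = 5.

Answer: x ∈ {5}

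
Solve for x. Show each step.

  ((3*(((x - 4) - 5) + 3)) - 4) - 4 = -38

Step 1. [((3*(((x - 4) - 5) + 3)) - 4) - 4 = -38] 4 comes off first (add 4), so sub: (3*(((x - 4) - 5) + 3)) - 4 = -34.
Step 2. [(3*(((x - 4) - 5) + 3)) - 4 = -34] 4 comes off first (add 4), so sub: 3*(((x - 4) - 5) + 3) = -30.
Step 3. [3*(((x - 4) - 5) + 3) = -30] 3 out front; divide by 3 ⇒ div: ((x - 4) - 5) + 3 = -10.
Step 4. [((x - 4) - 5) + 3 = -10] +3 is outermost — subtract 3 both sides. So sub: (x - 4) - 5 = -13.
Step 5. [(x - 4) - 5 = -13] add 5: x sits inside (… - 5), so sub: x - 4 = -8.
Step 6. [x - 4 = -8] add 4: x sits inside (… - 4), so sub: x = -4.

Answer: x ∈ {-4}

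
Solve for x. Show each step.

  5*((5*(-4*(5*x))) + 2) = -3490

Step 1. [5*((5*(-4*(5*x))) + 2) = -3490] leading coefficient 5: divide by 5. So div: (5*(-4*(5*x))) + 2 = -698.
Step 2. [(5*(-4*(5*x))) + 2 = -698] +2 is outermost — subtract 2 both sides. So sub: 5*(-4*(5*x)) = -700.
Step 3. [5*(-4*(5*x)) = -700] LHS = 5·(…); ÷5 both sides. So div: -4*(5*x) = -140.
Step 4. [-4*(5*x) = -140] leading coefficient -4: divide by -4. So div: 5*x = 35.
Step 5. [5*x = 35] divide by the outer 5 ⇒ div: x = 7.

Answer: x ∈ {7}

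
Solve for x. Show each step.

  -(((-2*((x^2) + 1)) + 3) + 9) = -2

Step 1. [-(((-2*((x^2) + 1)) + 3) + 9) = -2] LHS negated; negate both sides, so neg: ((-2*((x^2) + 1)) + 3) + 9 = 2.
Step 2. [((-2*((x^2) + 1)) + 3) + 9 = 2] subtract 9: x sits inside (… + 9) ⇒ sub: (-2*((x^2) + 1)) + 3 = -7.
Step 3. [(-2*((x^2) + 1)) + 3 = -7] 3 comes off first (subtract 3) ⇒ sub: -2*((x^2) + 1) = -10.
Step 4. [-2*((x^2) + 1) = -10] -2·(inner) — divide through by -2 ⇒ div: (x^2) + 1 = 5.
Step 5. [(x^2) + 1 = 5] +1 is outermost — subtract 1 both sides ⇒ sub: x^2 = 4.
Step 6. [x^2 = 4] √ both sides: 4 ≥ 0 gives two branches, so sqrt: x = 2 or -2.

Answer: x ∈ {-2, 2}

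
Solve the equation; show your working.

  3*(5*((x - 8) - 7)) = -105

Step 1. [3*(5*((x - 8) - 7)) = -105] LHS = 3·(…); ÷3 both sides. So div: 5*((x - 8) - 7) = -35.
Step 2. [5*((x - 8) - 7) = -35] LHS = 5·(…); ÷5 both sides ⇒ div: (x - 8) - 7 = -7.
Step 3. [(x - 8) - 7 = -7] add 7: x sits inside (… - 7), so sub: x - 8 = 0.
Step 4. [x - 8 = 0] 8 comes off first (add 8), so sub: x = 8.

Answer: x ∈ {8}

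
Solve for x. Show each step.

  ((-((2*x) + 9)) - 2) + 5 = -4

Step 1. [((-((2*x) + 9)) - 2) + 5 = -4] subtract 5: x sits inside (… + 5). So sub: (-((2*x) + 9)) - 2 = -9.
Step 2. [(-((2*x) + 9)) - 2 = -9] peel the -2: add 2 from each side, so sub: -((2*x) + 9) = -7.
Step 3. [-((2*x) + 9) = -7] flip signs both sides ⇒ neg: (2*x) + 9 = 7.
Step 4. [(2*x) + 9 = 7] 9 comes off first (subtract 9), so sub: 2*x = -2.
Step 5. [2*x = -2] LHS = 2·(…); ÷2 both sides ⇒ div: x = -1.

Answer: x ∈ {-1}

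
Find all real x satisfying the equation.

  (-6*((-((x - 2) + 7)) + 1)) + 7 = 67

Step 1. [(-6*((-((x - 2) + 7)) + 1)) + 7 = 67] +7 is outermost — subtract 7 both sides. So sub: -6*((-((x - 2) + 7)) + 1) = 60.
Step 2. [-6*((-((x - 2) + 7)) + 1) = 60] divide by the outer -6, so div: (-((x - 2) + 7)) + 1 = -10.
Step 3. [(-((x - 2) + 7)) + 1 = -10] 1 comes off first (subtract 1) ⇒ sub: -((x - 2) + 7) = -11.
Step 4. [-((x - 2) + 7) = -11] flip signs both sides ⇒ neg: (x - 2) + 7 = 11.
Step 5. [(x - 2) + 7 = 11] peel the +7: subtract 7 from each side ⇒ sub: x - 2 = 4.
Step 6. [x - 2 = 4] -2 is outermost — add 2 both sides ⇒ sub: x = 6.

Answer: x ∈ {6}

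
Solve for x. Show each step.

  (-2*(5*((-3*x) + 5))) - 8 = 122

Step 1. [(-2*(5*((-3*x) + 5))) - 8 = 122] peel the -8: add 8 from each side ⇒ sub: -2*(5*((-3*x) + 5)) = 130.
Step 2. [-2*(5*((-3*x) + 5)) = 130] LHS = -2·(…); ÷-2 both sides. So div: 5*((-3*x) + 5) = -65.
Step 3. [5*((-3*x) + 5) = -65] 5·(inner) — divide through by 5, so div: (-3*x) + 5 = -13.
Step 4. [(-3*x) + 5 = -13] peel the +5: subtract 5 from each side, so sub: -3*x = -18.
Step 5. [-3*x = -18] leading coefficient -3: divide by -3, so div: x = 6.

Answer: x ∈ {6}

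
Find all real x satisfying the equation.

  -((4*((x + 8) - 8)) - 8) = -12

Step 1. [-((4*((x + 8) - 8)) - 8) = -12] LHS negated; negate both sides. So neg: (4*((x + 8) - 8)) - 8 = 12.
Step 2. [(4*((x + 8) - 8)) - 8 = 12] add 8: x sits inside (… - 8). So sub: 4*((x + 8) - 8) = 20.
Step 3. [4*((x + 8) - 8) = 20] leading coefficient 4: divide by 4. So div: (x + 8) - 8 = 5.
Step 4. [(x + 8) - 8 = 5] peel the -8: add 8 from each side ⇒ sub: x + 8 = 13.
Step 5. [x + 8 = 13] +8 is outermost — subtract 8 both sides. So sub: x = 5.

Answer: x ∈ {5}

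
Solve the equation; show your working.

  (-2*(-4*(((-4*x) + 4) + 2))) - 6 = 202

Step 1. [(-2*(-4*(((-4*x) + 4) + 2))) - 6 = 202] -6 is outermost — add 6 both sides ⇒ sub: -2*(-4*(((-4*x) + 4) + 2)) = 208.
Step 2. [-2*(-4*(((-4*x) + 4) + 2)) = 208] divide by the outer -2. So div: -4*(((-4*x) + 4) + 2) = -104.
Step 3. [-4*(((-4*x) + 4) + 2) = -104] LHS = -4·(…); ÷-4 both sides. So div: ((-4*x) + 4) + 2 = 26.
Step 4. [((-4*x) + 4) + 2 = 26] 2 comes off first (subtract 2) ⇒ sub: (-4*x) + 4 = 24.
Step 5. [(-4*x) + 4 = 24] subtract 4: x sits inside (… + 4) ⇒ sub: -4*x = 20.
Step 6. [-4*x = 20] -4 out front; divide by -4, so div: x = -5.

Answer: x ∈ {-5}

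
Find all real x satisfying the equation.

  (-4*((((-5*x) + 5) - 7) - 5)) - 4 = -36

Step 1. [(-4*((((-5*x) + 5) - 7) - 5)) - 4 = -36] peel the -4: add 4 from each side ⇒ sub: -4*((((-5*x) + 5) - 7) - 5) = -32.
Step 2. [-4*((((-5*x) + 5) - 7) - 5) = -32] divide by the outer -4. So div: (((-5*x) + 5) - 7) - 5 = 8.
Step 3. [(((-5*x) + 5) - 7) - 5 = 8] peel the -5: add 5 from each side, so sub: ((-5*x) + 5) - 7 = 13.
Step 4. [((-5*x) + 5) - 7 = 13] the outer -7 inverts by adding 7, so sub: (-5*x) + 5 = 20.
Step 5. [(-5*x) + 5 = 20] -5 | LHS and -5 | 20: pull -5 out, so factor: x - 1 = -4.
Step 6. [x - 1 = -4] add 1: x sits inside (… - 1). So sub: x = -3.

Answer: x ∈ {-3}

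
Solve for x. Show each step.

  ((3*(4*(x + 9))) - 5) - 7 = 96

Step 1. [((3*(4*(x + 9))) - 5) - 7 = 96] -7 is outermost — add 7 both sides. So sub: (3*(4*(x + 9))) - 5 = 103.
Step 2. [(3*(4*(x + 9))) - 5 = 103] peel the -5: add 5 from each side, so sub: 3*(4*(x + 9)) = 108.
Step 3. [3*(4*(x + 9)) = 108] divide by the outer 3 ⇒ div: 4*(x + 9) = 36.
Step 4. [4*(x + 9) = 36] LHS = 4·(…); ÷4 both sides ⇒ div: x + 9 = 9.
Step 5. [x + 9 = 9] 9 comes off first (subtract 9), so sub: x = 0.

Answer: x ∈ {0}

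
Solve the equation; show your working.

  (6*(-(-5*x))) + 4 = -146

Step 1. [(6*(-(-5*x))) + 4 = -146] subtract 4: x sits inside (… + 4), so sub: 6*(-(-5*x)) = -150.
Step 2. [6*(-(-5*x)) = -150] 6·(inner) — divide through by 6, so div: -(-5*x) = -25.
Step 3. [-(-5*x) = -25] LHS negated; negate both sides ⇒ neg: -5*x = 25.
Step 4. [-5*x = 25] divide by the outer -5 ⇒ div: x = -5.

Answer: x ∈ {-5}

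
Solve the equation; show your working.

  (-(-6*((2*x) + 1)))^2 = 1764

Step 1. [(-(-6*((2*x) + 1)))^2 = 1764] LHS squared, RHS 1764 ≥ 0: apply √ (±) ⇒ sqrt: -(-6*((2*x) + 1)) = 42 or -42.
Step 2. [-(-6*((2*x) + 1)) = 42 or -42] LHS negated; negate both sides. So neg: -6*((2*x) + 1) = -42 or 42.
Step 3. [-6*((2*x) + 1) = -42 or 42] -6 out front; divide by -6 ⇒ div: (2*x) + 1 = 7 or -7.
Step 4. [(2*x) + 1 = 7 or -7] the outer +1 inverts by subtracting 1. So sub: 2*x = 6 or -8.
Step 5. [2*x = 6 or -8] 2 out front; divide by 2 ⇒ div: x = 3 or -4.

Answer: x ∈ {-4, 3}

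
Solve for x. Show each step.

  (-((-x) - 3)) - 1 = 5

Step 1. [(-((-x) - 3)) - 1 = 5] add 1: x sits inside (… - 1), so sub: -((-x) - 3) = 6.
Step 2. [-((-x) - 3) = 6] leading − — multiply by −1, so neg: (-x) - 3 = -6.
Step 3. [(-x) - 3 = -6] add 3: x sits inside (… - 3). So sub: -x = -3.
Step 4. [-x = -3] leading − — multiply by −1, so neg: x = 3.

Answer: x ∈ {3}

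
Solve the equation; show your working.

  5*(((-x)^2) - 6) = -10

Step 1. [5*(((-x)^2) - 6) = -10] LHS = 5·(…); ÷5 both sides ⇒ div: ((-x)^2) - 6 = -2.
Step 2. [((-x)^2) - 6 = -2] the outer -6 inverts by adding 6 ⇒ sub: (-x)^2 = 4.
Step 3. [(-x)^2 = 4] √ both sides: 4 ≥ 0 gives two branches, so sqrt: -x = 2 or -2.
Step 4. [-x = 2 or -2] LHS negated; negate both sides, so neg: x = -2 or 2.

Answer: x ∈ {-2, 2}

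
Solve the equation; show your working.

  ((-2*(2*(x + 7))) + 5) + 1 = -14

Step 1. [((-2*(2*(x + 7))) + 5) + 1 = -14] the outer +1 inverts by subtracting 1. So sub: (-2*(2*(x + 7))) + 5 = -15.
Step 2. [(-2*(2*(x + 7))) + 5 = -15] +5 is outermost — subtract 5 both sides. So sub: -2*(2*(x + 7)) = -20.
Step 3. [-2*(2*(x + 7)) = -20] -2 out front; divide by -2 ⇒ div: 2*(x + 7) = 10.
Step 4. [2*(x + 7) = 10] leading coefficient 2: divide by 2 ⇒ div: x + 7 = 5.
Step 5. [x + 7 = 5] peel the +7: subtract 7 from each side. So sub: x = -2.

Answer: x ∈ {-2}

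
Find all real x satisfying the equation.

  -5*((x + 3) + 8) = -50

Step 1. [-5*((x + 3) + 8) = -50] leading coefficient -5: divide by -5. So div: (x + 3) + 8 = 10.
Step 2. [(x + 3) + 8 = 10] the outer +8 inverts by subtracting 8. So sub: x + 3 = 2.
Step 3. [x + 3 = 2] 3 comes off first (subtract 3). So sub: x = -1.

Answer: x ∈ {-1}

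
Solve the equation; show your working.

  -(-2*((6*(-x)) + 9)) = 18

Step 1. [-(-2*((6*(-x)) + 9)) = 18] leading − — multiply by −1. So neg: -2*((6*(-x)) + 9) = -18.
Step 2. [-2*((6*(-x)) + 9) = -18] leading coefficient -2: divide by -2. So div: (6*(-x)) + 9 = 9.
Step 3. [(6*(-x)) + 9 = 9] peel the +9: subtract 9 from each side. So sub: 6*(-x) = 0.
Step 4. [6*(-x) = 0] 6 out front; divide by 6 ⇒ div: -x = 0.
Step 5. [-x = 0] leading − — multiply by −1 ⇒ neg: x = 0.

Answer: x ∈ {0}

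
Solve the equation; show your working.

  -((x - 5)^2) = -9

Step 1. [-((x - 5)^2) = -9] flip signs both sides. So neg: (x - 5)^2 = 9.
Step 2. [(x - 5)^2 = 9] LHS squared, RHS 9 ≥ 0: apply √ (±) ⇒ sqrt: x - 5 = 3 or -3.
Step 3. [x - 5 = 3 or -3] add 5: x sits inside (… - 5) ⇒ sub: x = 8 or 2.

Answer: x ∈ {2, 8}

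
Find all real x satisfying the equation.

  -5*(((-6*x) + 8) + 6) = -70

Step 1. [-5*(((-6*x) + 8) + 6) = -70] LHS = -5·(…); ÷-5 both sides ⇒ div: ((-6*x) + 8) + 6 = 14.
Step 2. [((-6*x) + 8) + 6 = 14] peel the +6: subtract 6 from each side, so sub: (-6*x) + 8 = 8.
Step 3. [(-6*x) + 8 = 8] peel the +8: subtract 8 from each side ⇒ sub: -6*x = 0.
Step 4. [-6*x = 0] divide by the outer -6 ⇒ div: x = 0.

Answer: x ∈ {0}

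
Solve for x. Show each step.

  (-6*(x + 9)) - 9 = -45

Step 1. [(-6*(x + 9)) - 9 = -45] the outer -9 inverts by adding 9, so sub: -6*(x + 9) = -36.
Step 2. [-6*(x + 9) = -36] divide by the outer -6, so div: x + 9 = 6.
Step 3. [x + 9 = 6] the outer +9 inverts by subtracting 9, so sub: x = -3.

Answer: x ∈ {-3}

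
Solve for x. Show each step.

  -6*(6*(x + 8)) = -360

Step 1. [-6*(6*(x + 8)) = -360] leading coefficient -6: divide by -6 ⇒ div: 6*(x + 8) = 60.
Step 2. [6*(x + 8) = 60] divide by the outer 6, so div: x + 8 = 10.
Step 3. [x + 8 = 10] subtract 8: x sits inside (… + 8) ⇒ sub: x = 2.

Answer: x ∈ {2}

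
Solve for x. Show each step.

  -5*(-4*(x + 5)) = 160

Step 1. [-5*(-4*(x + 5)) = 160] LHS = -5·(…); ÷-5 both sides, so div: -4*(x + 5) = -32.
Step 2. [-4*(x + 5) = -32] leading coefficient -4: divide by -4, so div: x + 5 = 8.
Step 3. [x + 5 = 8] 5 comes off first (subtract 5). So sub: x = 3.

Answer: x ∈ {3}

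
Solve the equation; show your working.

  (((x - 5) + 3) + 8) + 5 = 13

Step 1. [(((x - 5) + 3) + 8) + 5 = 13] the outer +5 inverts by subtracting 5 ⇒ sub: ((x - 5) + 3) + 8 = 8.
Step 2. [((x - 5) + 3) + 8 = 8] +8 is outermost — subtract 8 both sides. So sub: (x - 5) + 3 = 0.
Step 3. [(x - 5) + 3 = 0] peel the +3: subtract 3 from each side ⇒ sub: x - 5 = -3.
Step 4. [x - 5 = -3] 5 comes off first (add 5), so sub: x = 2.

Answer: x ∈ {2}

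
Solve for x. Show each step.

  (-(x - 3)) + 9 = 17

Step 1. [(-(x - 3)) + 9 = 17] the outer +9 inverts by subtracting 9. So sub: -(x - 3) = 8.
Step 2. [-(x - 3) = 8] flip signs both sides, so neg: x - 3 = -8.
Step 3. [x - 3 = -8] -3 is outermost — add 3 both sides. So sub: x = -5.

Answer: x ∈ {-5}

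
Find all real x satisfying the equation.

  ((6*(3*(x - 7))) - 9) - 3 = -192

Step 1. [((6*(3*(x - 7))) - 9) - 3 = -192] 3 comes off first (add 3). So sub: (6*(3*(x - 7))) - 9 = -189.
Step 2. [(6*(3*(x - 7))) - 9 = -189] 9 comes off first (add 9) ⇒ sub: 6*(3*(x - 7)) = -180.
Step 3. [6*(3*(x - 7)) = -180] divide by the outer 6 ⇒ div: 3*(x - 7) = -30.
Step 4. [3*(x - 7) = -30] leading coefficient 3: divide by 3. So div: x - 7 = -10.
Step 5. [x - 7 = -10] peel the -7: add 7 from each side ⇒ sub: x = -3.

Answer: x ∈ {-3}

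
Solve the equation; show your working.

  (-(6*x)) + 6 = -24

Step 1. [(-(6*x)) + 6 = -24] +6 is outermost — subtract 6 both sides. So sub: -(6*x) = -30.
Step 2. [-(6*x) = -30] flip signs both sides ⇒ neg: 6*x = 30.
Step 3. [6*x = 30] 6·(inner) — divide through by 6. So div: x = 5.

Answer: x ∈ {5}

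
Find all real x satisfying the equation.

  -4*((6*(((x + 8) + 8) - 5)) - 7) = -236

Step 1. [-4*((6*(((x + 8) + 8) - 5)) - 7) = -236] leading coefficient -4: divide by -4, so div: (6*(((x + 8) + 8) - 5)) - 7 = 59.
Step 2. [(6*(((x + 8) + 8) - 5)) - 7 = 59] the outer -7 inverts by adding 7. So sub: 6*(((x + 8) + 8) - 5) = 66.
Step 3. [6*(((x + 8) + 8) - 5) = 66] 6 out front; divide by 6. So div: ((x + 8) + 8) - 5 = 11.
Step 4. [((x + 8) + 8) - 5 = 11] the outer -5 inverts by adding 5, so sub: (x + 8) + 8 = 16.
Step 5. [(x + 8) + 8 = 16] the outer +8 inverts by subtracting 8. So sub: x + 8 = 8.
Step 6. [x + 8 = 8] the outer +8 inverts by subtracting 8. So sub: x = 0.

Answer: x ∈ {0}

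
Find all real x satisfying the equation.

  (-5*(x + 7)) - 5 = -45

Step 1. [(-5*(x + 7)) - 5 = -45] 5 comes off first (add 5), so sub: -5*(x + 7) = -40.
Step 2. [-5*(x + 7) = -40] -5·(inner) — divide through by -5, so div: x + 7 = 8.
Step 3. [x + 7 = 8] +7 is outermost — subtract 7 both sides. So sub: x = 1.

Answer: x ∈ {1}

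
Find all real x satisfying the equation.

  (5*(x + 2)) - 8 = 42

Step 1. [(5*(x + 2)) - 8 = 42] 8 comes off first (add 8), so sub: 5*(x + 2) = 50.
Step 2. [5*(x + 2) = 50] divide by the outer 5. So div: x + 2 = 10.
Step 3. [x + 2 = 10] 2 comes off first (subtract 2), so sub: x = 8.

Answer: x ∈ {8}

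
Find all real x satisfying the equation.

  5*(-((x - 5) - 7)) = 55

Step 1. [5*(-((x - 5) - 7)) = 55] 5 out front; divide by 5, so div: -((x - 5) - 7) = 11.
Step 2. [-((x - 5) - 7) = 11] leading − — multiply by −1. So neg: (x - 5) - 7 = -11.
Step 3. [(x - 5) - 7 = -11] add 7: x sits inside (… - 7), so sub: x - 5 = -4.
Step 4. [x - 5 = -4] peel the -5: add 5 from each side. So sub: x = 1.

Answer: x ∈ {1}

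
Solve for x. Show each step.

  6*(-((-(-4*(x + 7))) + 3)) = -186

Step 1. [6*(-((-(-4*(x + 7))) + 3)) = -186] LHS = 6·(…); ÷6 both sides ⇒ div: -((-(-4*(x + 7))) + 3) = -31.
Step 2. [-((-(-4*(x + 7))) + 3) = -31] flip signs both sides. So neg: (-(-4*(x + 7))) + 3 = 31.
Step 3. [(-(-4*(x + 7))) + 3 = 31] 3 comes off first (subtract 3), so sub: -(-4*(x + 7)) = 28.
Step 4. [-(-4*(x + 7)) = 28] flip signs both sides. So neg: -4*(x + 7) = -28.
Step 5. [-4*(x + 7) = -28] LHS = -4·(…); ÷-4 both sides, so div: x + 7 = 7.
Step 6. [x + 7 = 7] the outer +7 inverts by subtracting 7, so sub: x = 0.

Answer: x ∈ {0}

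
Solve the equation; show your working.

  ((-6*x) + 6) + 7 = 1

Step 1. [((-6*x) + 6) + 7 = 1] 7 comes off first (subtract 7). So sub: (-6*x) + 6 = -6.
Step 2. [(-6*x) + 6 = -6] -6 divides every term; factor it out, so factor: x - 1 = 1.
Step 3. [x - 1 = 1] 1 comes off first (add 1), so sub: x = 2.

Answer: x ∈ {2}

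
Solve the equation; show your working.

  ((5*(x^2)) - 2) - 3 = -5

Step 1. [((5*(x^2)) - 2) - 3 = -5] peel the -3: add 3 from each side, so sub: (5*(x^2)) - 2 = -2.
Step 2. [(5*(x^2)) - 2 = -2] peel the -2: add 2 from each side. So sub: 5*(x^2) = 0.
Step 3. [5*(x^2) = 0] divide by the outer 5. So div: x^2 = 0.
Step 4. [x^2 = 0] LHS squared, RHS 0 ≥ 0: apply √ (±) ⇒ sqrt: x = 0.

Answer: x ∈ {0}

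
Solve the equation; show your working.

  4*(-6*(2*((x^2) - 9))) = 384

Step 1. [4*(-6*(2*((x^2) - 9))) = 384] divide by the outer 4, so div: -6*(2*((x^2) - 9)) = 96.
Step 2. [-6*(2*((x^2) - 9)) = 96] LHS = -6·(…); ÷-6 both sides ⇒ div: 2*((x^2) - 9) = -16.
Step 3. [2*((x^2) - 9) = -16] 2·(inner) — divide through by 2 ⇒ div: (x^2) - 9 = -8.
Step 4. [(x^2) - 9 = -8] 9 comes off first (add 9) ⇒ sub: x^2 = 1.
Step 5. [x^2 = 1] √ both sides: 1 ≥ 0 gives two branches, so sqrt: x = 1 or -1.

Answer: x ∈ {-1, 1}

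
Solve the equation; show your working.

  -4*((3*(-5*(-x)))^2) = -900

Step 1. [-4*((3*(-5*(-x)))^2) = -900] -4 out front; divide by -4 ⇒ div: (3*(-5*(-x)))^2 = 225.
Step 2. [(3*(-5*(-x)))^2 = 225] 225 ≥ 0, LHS is (·)² — take ±√. So sqrt: 3*(-5*(-x)) = 15 or -15.
Step 3. [3*(-5*(-x)) = 15 or -15] divide by the outer 3 ⇒ div: -5*(-x) = 5 or -5.
Step 4. [-5*(-x) = 5 or -5] divide by the outer -5, so div: -x = -1 or 1.
Step 5. [-x = -1 or 1] flip signs both sides ⇒ neg: x = 1 or -1.

Answer: x ∈ {-1, 1}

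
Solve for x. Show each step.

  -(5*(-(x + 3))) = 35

Step 1. [-(5*(-(x + 3))) = 35] flip signs both sides, so neg: 5*(-(x + 3)) = -35.
Step 2. [5*(-(x + 3)) = -35] leading coefficient 5: divide by 5, so div: -(x + 3) = -7.
Step 3. [-(x + 3) = -7] flip signs both sides. So neg: x + 3 = 7.
Step 4. [x + 3 = 7] +3 is outermost — subtract 3 both sides. So sub: x = 4.

Answer: x ∈ {4}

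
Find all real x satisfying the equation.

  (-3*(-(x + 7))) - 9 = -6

Step 1. [(-3*(-(x + 7))) - 9 = -6] peel the -9: add 9 from each side ⇒ sub: -3*(-(x + 7)) = 3.
Step 2. [-3*(-(x + 7)) = 3] -3·(inner) — divide through by -3. So div: -(x + 7) = -1.
Step 3. [-(x + 7) = -1] leading − — multiply by −1 ⇒ neg: x + 7 = 1.
Step 4. [x + 7 = 1] 7 comes off first (subtract 7) ⇒ sub: x = -6.

Answer: x ∈ {-6}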